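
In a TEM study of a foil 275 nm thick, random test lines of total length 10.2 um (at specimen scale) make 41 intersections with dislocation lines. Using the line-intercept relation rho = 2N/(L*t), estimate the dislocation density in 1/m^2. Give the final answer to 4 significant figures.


rho = 2N / (L * t)
L = 10.2 um = 1.02e-05 m, t = 275 nm = 2.75e-07 m
rho = 2 * 41 / (1.02e-05 * 2.75e-07)
rho = 2.923e+13 1/m^2


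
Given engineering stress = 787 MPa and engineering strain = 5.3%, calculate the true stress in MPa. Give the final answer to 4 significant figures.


sigma_true = sigma_eng * (1 + epsilon_eng)
sigma_true = 787 * (1 + 0.053)
sigma_true = 828.7 MPa


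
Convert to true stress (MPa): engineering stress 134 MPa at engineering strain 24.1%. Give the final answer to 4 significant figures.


sigma_true = sigma_eng * (1 + epsilon_eng)
sigma_true = 134 * (1 + 0.241)
sigma_true = 166.3 MPa


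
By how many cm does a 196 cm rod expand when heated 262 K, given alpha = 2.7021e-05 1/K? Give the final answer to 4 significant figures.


dL = L0 * alpha * dT
dL = 196 * 2.7021e-05 * 262
dL = 1.388 cm


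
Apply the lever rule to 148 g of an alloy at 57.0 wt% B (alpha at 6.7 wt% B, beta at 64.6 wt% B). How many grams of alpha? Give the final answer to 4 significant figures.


f_alpha = (C_beta - C0) / (C_beta - C_alpha)
f_alpha = (64.6 - 57.0) / (64.6 - 6.7) = 0.131261
m_alpha = f_alpha * m_total = 0.131261 * 148 = 19.43 g


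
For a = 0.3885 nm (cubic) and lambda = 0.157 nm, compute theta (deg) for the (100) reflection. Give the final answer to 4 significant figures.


d = a / sqrt(h^2+k^2+l^2)
d = 0.3885 / sqrt(1) = 0.3885 nm
lambda = 2*d*sin(theta)  =>  sin(theta) = lambda / (2*d)
sin(theta) = 0.157 / (2 * 0.3885) = 0.202059
theta = 11.66 deg


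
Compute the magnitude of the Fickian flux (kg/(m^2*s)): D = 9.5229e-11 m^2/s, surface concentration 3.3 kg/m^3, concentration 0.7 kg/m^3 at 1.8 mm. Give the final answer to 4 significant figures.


J = -D * (dC/dx) = D * (C1 - C2) / dx
J = 9.5229e-11 * (3.3 - 0.7) / 1.8e-03
J = 1.376e-07 kg/(m^2*s)


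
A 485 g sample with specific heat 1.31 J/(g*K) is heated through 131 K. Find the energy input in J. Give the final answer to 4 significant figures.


Q = m * cp * dT
Q = 485 * 1.31 * 131
Q = 83230 J


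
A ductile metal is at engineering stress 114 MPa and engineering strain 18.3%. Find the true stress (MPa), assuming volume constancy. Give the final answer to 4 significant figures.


sigma_true = sigma_eng * (1 + epsilon_eng)
sigma_true = 114 * (1 + 0.183)
sigma_true = 134.9 MPa


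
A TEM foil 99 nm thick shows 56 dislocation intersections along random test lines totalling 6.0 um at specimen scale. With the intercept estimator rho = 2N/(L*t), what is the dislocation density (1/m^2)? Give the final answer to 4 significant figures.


rho = 2N / (L * t)
L = 6.0 um = 6e-06 m, t = 99 nm = 9.9e-08 m
rho = 2 * 56 / (6e-06 * 9.9e-08)
rho = 1.886e+14 1/m^2


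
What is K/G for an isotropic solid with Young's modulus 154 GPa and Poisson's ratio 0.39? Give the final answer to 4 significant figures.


G = E / (2*(1+nu))
G = 154 / (2*(1+0.39)) = 55.3957 GPa
K = E / (3*(1-2*nu))
K = 154 / (3*(1-2*0.39)) = 233.333 GPa
K/G = 233.333 / 55.3957 = 4.212


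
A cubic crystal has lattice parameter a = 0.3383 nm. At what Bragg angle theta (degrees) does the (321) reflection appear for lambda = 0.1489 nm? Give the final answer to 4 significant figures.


d = a / sqrt(h^2+k^2+l^2)
d = 0.3383 / sqrt(14) = 0.0904145 nm
lambda = 2*d*sin(theta)  =>  sin(theta) = lambda / (2*d)
sin(theta) = 0.1489 / (2 * 0.0904145) = 0.82343
theta = 55.43 deg


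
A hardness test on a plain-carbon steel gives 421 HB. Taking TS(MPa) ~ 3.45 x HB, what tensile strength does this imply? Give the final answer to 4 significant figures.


TS (MPa) = 3.45 * HB
TS = 3.45 * 421
TS = 1452 MPa


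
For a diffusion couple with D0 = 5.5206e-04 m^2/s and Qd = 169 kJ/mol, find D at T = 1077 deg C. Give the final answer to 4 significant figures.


D = D0 * exp(-Qd / (R*T))
T = 1350.15 K
D = 5.5206e-04 * exp(-169e3 / (8.314 * 1350.15))
D = 1.598e-10 m^2/s


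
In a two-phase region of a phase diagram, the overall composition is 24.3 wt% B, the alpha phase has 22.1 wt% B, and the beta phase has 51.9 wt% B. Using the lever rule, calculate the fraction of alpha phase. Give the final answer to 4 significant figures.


f_alpha = (C_beta - C0) / (C_beta - C_alpha)
f_alpha = (51.9 - 24.3) / (51.9 - 22.1)
f_alpha = 0.9262


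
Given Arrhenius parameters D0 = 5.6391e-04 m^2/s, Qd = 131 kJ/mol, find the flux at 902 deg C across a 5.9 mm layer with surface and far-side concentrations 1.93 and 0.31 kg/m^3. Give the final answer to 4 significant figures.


Step 1: D = D0 * exp(-Qd/(R*T))
T = 902 + 273.15 = 1175.15 K
D = 5.6391e-04 * exp(-131e3 / (8.314 * 1175.15)) = 8.47493e-10 m^2/s
Step 2: J = D * (C1 - C2) / dx
J = 8.47493e-10 * (1.93 - 0.31) / 5.9e-03
J = 2.327e-07 kg/(m^2*s)


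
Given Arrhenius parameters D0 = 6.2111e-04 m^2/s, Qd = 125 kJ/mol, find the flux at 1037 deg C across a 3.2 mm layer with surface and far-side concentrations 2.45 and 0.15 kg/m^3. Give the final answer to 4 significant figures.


Step 1: D = D0 * exp(-Qd/(R*T))
T = 1037 + 273.15 = 1310.15 K
D = 6.2111e-04 * exp(-125e3 / (8.314 * 1310.15)) = 6.44671e-09 m^2/s
Step 2: J = D * (C1 - C2) / dx
J = 6.44671e-09 * (2.45 - 0.15) / 3.2e-03
J = 4.634e-06 kg/(m^2*s)


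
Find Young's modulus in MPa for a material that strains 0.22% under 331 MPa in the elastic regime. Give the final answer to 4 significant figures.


E = sigma / epsilon
epsilon = 0.22% = 2.2e-03
E = 331 / 2.2e-03
E = 150500 MPa


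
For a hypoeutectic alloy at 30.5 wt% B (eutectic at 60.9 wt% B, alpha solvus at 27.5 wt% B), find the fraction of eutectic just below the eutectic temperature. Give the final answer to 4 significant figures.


f_primary = (C_e - C0) / (C_e - C_alpha_max)
f_primary = (60.9 - 30.5) / (60.9 - 27.5)
f_primary = 0.91018
f_eutectic = 1 - 0.91018 = 0.08982


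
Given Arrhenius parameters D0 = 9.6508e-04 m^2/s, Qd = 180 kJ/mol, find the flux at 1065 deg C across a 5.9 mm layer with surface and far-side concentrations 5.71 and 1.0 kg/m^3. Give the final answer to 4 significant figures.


Step 1: D = D0 * exp(-Qd/(R*T))
T = 1065 + 273.15 = 1338.15 K
D = 9.6508e-04 * exp(-180e3 / (8.314 * 1338.15)) = 9.07853e-11 m^2/s
Step 2: J = D * (C1 - C2) / dx
J = 9.07853e-11 * (5.71 - 1.0) / 5.9e-03
J = 7.247e-08 kg/(m^2*s)


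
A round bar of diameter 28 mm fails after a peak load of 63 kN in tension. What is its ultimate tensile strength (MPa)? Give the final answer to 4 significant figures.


A0 = pi*(d/2)^2 = pi*(28/2)^2 = 615.752 mm^2
UTS = F_max / A0 = 63*1000 / 615.752
UTS = 102.3 MPa


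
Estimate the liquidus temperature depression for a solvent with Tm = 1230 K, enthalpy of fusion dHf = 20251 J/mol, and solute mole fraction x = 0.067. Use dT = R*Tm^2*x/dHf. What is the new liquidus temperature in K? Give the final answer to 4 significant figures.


dT = R*Tm^2*x / dHf
dT = 8.314 * 1230^2 * 0.067 / 20251
dT = 41.6149 K
T_new = 1230 - 41.6149 = 1188 K


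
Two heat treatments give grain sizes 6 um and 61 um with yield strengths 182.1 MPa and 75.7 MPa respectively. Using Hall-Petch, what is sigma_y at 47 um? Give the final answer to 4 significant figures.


sigma_y = sigma0 + k / sqrt(d)
1/sqrt(d1) = 1/sqrt(6e-06) = 408.248;  1/sqrt(d2) = 128.037
k = (sigma1 - sigma2) / (1/sqrt(d1) - 1/sqrt(d2)) = (182.1 - 75.7) / (408.248 - 128.037) = 0.379713 MPa*m^0.5
sigma0 = sigma1 - k/sqrt(d1) = 182.1 - 0.379713*408.248 = 27.0827 MPa
sigma_y(d3) = 27.0827 + 0.379713 / sqrt(4.7e-05) = 82.47 MPa


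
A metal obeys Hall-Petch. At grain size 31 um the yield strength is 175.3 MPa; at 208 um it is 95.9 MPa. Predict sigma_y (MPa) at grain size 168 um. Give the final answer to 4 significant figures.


sigma_y = sigma0 + k / sqrt(d)
1/sqrt(d1) = 1/sqrt(3.1e-05) = 179.605;  1/sqrt(d2) = 69.3375
k = (sigma1 - sigma2) / (1/sqrt(d1) - 1/sqrt(d2)) = (175.3 - 95.9) / (179.605 - 69.3375) = 0.720065 MPa*m^0.5
sigma0 = sigma1 - k/sqrt(d1) = 175.3 - 0.720065*179.605 = 45.9725 MPa
sigma_y(d3) = 45.9725 + 0.720065 / sqrt(1.68e-04) = 101.5 MPa


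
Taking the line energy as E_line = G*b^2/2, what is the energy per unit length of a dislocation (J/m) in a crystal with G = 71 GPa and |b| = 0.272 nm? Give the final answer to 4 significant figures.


E = G*b^2/2
b = 0.272 nm = 2.72e-10 m
G = 71 GPa = 7.1e+10 Pa
E = 0.5 * 7.1e+10 * (2.72e-10)^2
E = 2.626e-09 J/m


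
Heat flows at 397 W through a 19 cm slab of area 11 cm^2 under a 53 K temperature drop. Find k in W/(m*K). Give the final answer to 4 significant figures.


k = Q*L / (A*dT)
L = 0.19 m, A = 1.1e-03 m^2
k = 397 * 0.19 / (1.1e-03 * 53)
k = 1294 W/(m*K)


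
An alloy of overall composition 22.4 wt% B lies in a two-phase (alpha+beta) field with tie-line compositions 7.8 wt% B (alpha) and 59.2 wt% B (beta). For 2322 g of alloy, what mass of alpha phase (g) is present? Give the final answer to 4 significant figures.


f_alpha = (C_beta - C0) / (C_beta - C_alpha)
f_alpha = (59.2 - 22.4) / (59.2 - 7.8) = 0.715953
m_alpha = f_alpha * m_total = 0.715953 * 2322 = 1662 g


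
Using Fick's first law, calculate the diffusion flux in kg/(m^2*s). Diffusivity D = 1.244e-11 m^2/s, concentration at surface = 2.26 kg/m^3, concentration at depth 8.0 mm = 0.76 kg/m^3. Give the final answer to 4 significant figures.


J = -D * (dC/dx) = D * (C1 - C2) / dx
J = 1.244e-11 * (2.26 - 0.76) / 8e-03
J = 2.333e-09 kg/(m^2*s)


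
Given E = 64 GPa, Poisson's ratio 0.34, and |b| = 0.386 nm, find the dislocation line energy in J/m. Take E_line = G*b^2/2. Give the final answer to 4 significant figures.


Step 1: G = E / (2*(1+nu))
G = 64 / (2*(1+0.34)) = 23.8806 GPa = 2.38806e+10 Pa
Step 2: E_line = G*b^2/2
b = 0.386 nm = 3.86e-10 m
E_line = 0.5 * 2.38806e+10 * (3.86e-10)^2 = 1.779e-09 J/m


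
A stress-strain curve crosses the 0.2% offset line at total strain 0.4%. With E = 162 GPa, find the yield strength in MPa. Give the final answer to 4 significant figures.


Offset strain = 0.002
Elastic strain at yield = total_strain - offset = 4e-03 - 0.002 = 2e-03
sigma_y = E * elastic_strain = 162000 * 2e-03
sigma_y = 324 MPa


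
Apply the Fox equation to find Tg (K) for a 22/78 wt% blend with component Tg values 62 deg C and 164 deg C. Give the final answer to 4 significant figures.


1/Tg = w1/Tg1 + w2/Tg2 (in Kelvin)
Tg1 = 335.15 K, Tg2 = 437.15 K
1/Tg = 0.22/335.15 + 0.78/437.15
Tg = 409.7 K


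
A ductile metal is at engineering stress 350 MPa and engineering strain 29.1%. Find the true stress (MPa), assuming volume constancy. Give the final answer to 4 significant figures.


sigma_true = sigma_eng * (1 + epsilon_eng)
sigma_true = 350 * (1 + 0.291)
sigma_true = 451.9 MPa


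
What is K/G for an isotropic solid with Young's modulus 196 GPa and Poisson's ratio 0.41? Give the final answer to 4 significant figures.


G = E / (2*(1+nu))
G = 196 / (2*(1+0.41)) = 69.5035 GPa
K = E / (3*(1-2*nu))
K = 196 / (3*(1-2*0.41)) = 362.963 GPa
K/G = 362.963 / 69.5035 = 5.222


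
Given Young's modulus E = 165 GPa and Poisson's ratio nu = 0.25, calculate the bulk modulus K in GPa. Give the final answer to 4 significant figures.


K = E / (3*(1-2*nu))
K = 165 / (3*(1-2*0.25))
K = 110 GPa


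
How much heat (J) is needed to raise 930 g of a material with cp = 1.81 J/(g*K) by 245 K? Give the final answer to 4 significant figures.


Q = m * cp * dT
Q = 930 * 1.81 * 245
Q = 412400 J


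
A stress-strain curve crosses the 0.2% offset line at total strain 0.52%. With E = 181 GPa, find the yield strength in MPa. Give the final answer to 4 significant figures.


Offset strain = 0.002
Elastic strain at yield = total_strain - offset = 5.2e-03 - 0.002 = 3.2e-03
sigma_y = E * elastic_strain = 181000 * 3.2e-03
sigma_y = 579.2 MPa


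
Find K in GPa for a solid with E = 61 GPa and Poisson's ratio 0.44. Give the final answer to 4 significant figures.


K = E / (3*(1-2*nu))
K = 61 / (3*(1-2*0.44))
K = 169.4 GPa


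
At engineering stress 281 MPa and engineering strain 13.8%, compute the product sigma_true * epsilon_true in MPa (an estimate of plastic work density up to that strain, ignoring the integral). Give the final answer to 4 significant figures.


sigma_true = sigma_eng * (1 + epsilon_eng)
sigma_true = 281 * (1 + 0.138) = 319.778 MPa
epsilon_true = ln(1 + epsilon_eng)
epsilon_true = ln(1 + 0.138) = 0.129272
sigma_true * epsilon_true = 319.778 * 0.129272 = 41.34 MPa


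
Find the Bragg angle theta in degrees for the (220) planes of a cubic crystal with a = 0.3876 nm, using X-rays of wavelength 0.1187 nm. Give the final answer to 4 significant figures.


d = a / sqrt(h^2+k^2+l^2)
d = 0.3876 / sqrt(8) = 0.137037 nm
lambda = 2*d*sin(theta)  =>  sin(theta) = lambda / (2*d)
sin(theta) = 0.1187 / (2 * 0.137037) = 0.433094
theta = 25.66 deg


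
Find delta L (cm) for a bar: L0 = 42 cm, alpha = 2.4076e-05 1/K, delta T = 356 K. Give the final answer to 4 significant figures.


dL = L0 * alpha * dT
dL = 42 * 2.4076e-05 * 356
dL = 0.36 cm


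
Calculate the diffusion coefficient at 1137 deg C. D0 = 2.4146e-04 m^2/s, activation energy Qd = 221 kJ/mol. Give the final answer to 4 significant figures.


D = D0 * exp(-Qd / (R*T))
T = 1410.15 K
D = 2.4146e-04 * exp(-221e3 / (8.314 * 1410.15))
D = 1.571e-12 m^2/s


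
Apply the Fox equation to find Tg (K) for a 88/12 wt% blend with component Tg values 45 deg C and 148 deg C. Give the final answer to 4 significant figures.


1/Tg = w1/Tg1 + w2/Tg2 (in Kelvin)
Tg1 = 318.15 K, Tg2 = 421.15 K
1/Tg = 0.88/318.15 + 0.12/421.15
Tg = 327.8 K


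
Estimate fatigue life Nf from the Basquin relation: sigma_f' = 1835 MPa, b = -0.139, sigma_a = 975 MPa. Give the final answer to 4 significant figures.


sigma_a = sigma_f' * (2*Nf)^b
2*Nf = (sigma_a / sigma_f')^(1/b)
2*Nf = (975 / 1835)^(1/-0.139)
2*Nf = 94.5727
Nf = 47.29 cycles


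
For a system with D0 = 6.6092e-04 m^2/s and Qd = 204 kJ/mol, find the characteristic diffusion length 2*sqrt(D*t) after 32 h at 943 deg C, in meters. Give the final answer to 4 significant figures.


Step 1: D = D0 * exp(-Qd/(R*T))
T = 1216.15 K
D = 6.6092e-04 * exp(-204e3 / (8.314 * 1216.15)) = 1.14252e-12 m^2/s
Step 2: L = 2*sqrt(D*t)
t = 32 h = 115200 s
L = 2*sqrt(1.14252e-12 * 115200) = 7.256e-04 m


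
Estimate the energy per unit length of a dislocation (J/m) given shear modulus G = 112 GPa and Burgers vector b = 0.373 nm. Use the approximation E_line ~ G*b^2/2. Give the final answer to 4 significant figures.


E = G*b^2/2
b = 0.373 nm = 3.73e-10 m
G = 112 GPa = 1.12e+11 Pa
E = 0.5 * 1.12e+11 * (3.73e-10)^2
E = 7.791e-09 J/m


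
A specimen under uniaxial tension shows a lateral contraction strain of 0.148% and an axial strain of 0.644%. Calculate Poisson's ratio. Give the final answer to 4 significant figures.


nu = -epsilon_lat / epsilon_axial
Lateral strain is contraction (negative), so using magnitudes:
nu = 0.148 / 0.644
nu = 0.2298


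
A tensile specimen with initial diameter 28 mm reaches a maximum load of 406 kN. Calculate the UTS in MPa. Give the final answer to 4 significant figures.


A0 = pi*(d/2)^2 = pi*(28/2)^2 = 615.752 mm^2
UTS = F_max / A0 = 406*1000 / 615.752
UTS = 659.4 MPa


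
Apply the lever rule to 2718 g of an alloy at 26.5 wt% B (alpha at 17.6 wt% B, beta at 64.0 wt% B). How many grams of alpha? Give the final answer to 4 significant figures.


f_alpha = (C_beta - C0) / (C_beta - C_alpha)
f_alpha = (64.0 - 26.5) / (64.0 - 17.6) = 0.80819
m_alpha = f_alpha * m_total = 0.80819 * 2718 = 2197 g


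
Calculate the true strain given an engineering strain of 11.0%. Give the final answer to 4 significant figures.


epsilon_true = ln(1 + epsilon_eng)
epsilon_true = ln(1 + 0.11)
epsilon_true = 0.1044


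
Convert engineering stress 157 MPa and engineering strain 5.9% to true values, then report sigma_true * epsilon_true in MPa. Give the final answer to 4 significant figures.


sigma_true = sigma_eng * (1 + epsilon_eng)
sigma_true = 157 * (1 + 0.059) = 166.263 MPa
epsilon_true = ln(1 + epsilon_eng)
epsilon_true = ln(1 + 0.059) = 0.0573251
sigma_true * epsilon_true = 166.263 * 0.0573251 = 9.531 MPa


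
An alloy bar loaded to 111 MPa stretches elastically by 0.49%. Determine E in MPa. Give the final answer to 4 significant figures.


E = sigma / epsilon
epsilon = 0.49% = 4.9e-03
E = 111 / 4.9e-03
E = 22650 MPa


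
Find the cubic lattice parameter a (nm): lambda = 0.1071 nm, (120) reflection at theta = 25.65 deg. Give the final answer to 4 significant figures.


d = lambda / (2*sin(theta))
d = 0.1071 / (2*sin(25.65 deg))
d = 0.123708 nm
a = d * sqrt(h^2+k^2+l^2) = 0.123708 * sqrt(5)
a = 0.2766 nm


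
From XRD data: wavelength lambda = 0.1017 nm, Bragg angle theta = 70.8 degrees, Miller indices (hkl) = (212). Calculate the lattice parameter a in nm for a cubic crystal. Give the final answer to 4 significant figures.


d = lambda / (2*sin(theta))
d = 0.1017 / (2*sin(70.8 deg))
d = 0.0538451 nm
a = d * sqrt(h^2+k^2+l^2) = 0.0538451 * sqrt(9)
a = 0.1615 nm


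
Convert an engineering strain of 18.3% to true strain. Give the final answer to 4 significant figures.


epsilon_true = ln(1 + epsilon_eng)
epsilon_true = ln(1 + 0.183)
epsilon_true = 0.1681


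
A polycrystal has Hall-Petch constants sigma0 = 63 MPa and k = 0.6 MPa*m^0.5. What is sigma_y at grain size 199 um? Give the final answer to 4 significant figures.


sigma_y = sigma0 + k / sqrt(d)
d = 199 um = 1.99e-04 m
sigma_y = 63 + 0.6 / sqrt(1.99e-04)
sigma_y = 105.5 MPa


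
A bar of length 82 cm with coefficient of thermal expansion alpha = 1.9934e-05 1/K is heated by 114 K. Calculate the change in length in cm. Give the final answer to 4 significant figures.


dL = L0 * alpha * dT
dL = 82 * 1.9934e-05 * 114
dL = 0.1863 cm


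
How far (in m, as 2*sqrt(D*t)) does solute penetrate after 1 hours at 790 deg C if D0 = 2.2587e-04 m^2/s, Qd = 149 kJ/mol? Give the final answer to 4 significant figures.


Step 1: D = D0 * exp(-Qd/(R*T))
T = 1063.15 K
D = 2.2587e-04 * exp(-149e3 / (8.314 * 1063.15)) = 1.07878e-11 m^2/s
Step 2: L = 2*sqrt(D*t)
t = 1 h = 3600 s
L = 2*sqrt(1.07878e-11 * 3600) = 3.941e-04 m


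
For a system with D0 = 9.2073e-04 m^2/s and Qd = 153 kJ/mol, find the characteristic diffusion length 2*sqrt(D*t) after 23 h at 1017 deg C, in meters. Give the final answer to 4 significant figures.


Step 1: D = D0 * exp(-Qd/(R*T))
T = 1290.15 K
D = 9.2073e-04 * exp(-153e3 / (8.314 * 1290.15)) = 5.87973e-10 m^2/s
Step 2: L = 2*sqrt(D*t)
t = 23 h = 82800 s
L = 2*sqrt(5.87973e-10 * 82800) = 0.01395 m


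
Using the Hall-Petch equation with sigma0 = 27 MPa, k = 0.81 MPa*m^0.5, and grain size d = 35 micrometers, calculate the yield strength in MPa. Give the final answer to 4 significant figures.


sigma_y = sigma0 + k / sqrt(d)
d = 35 um = 3.5e-05 m
sigma_y = 27 + 0.81 / sqrt(3.5e-05)
sigma_y = 163.9 MPa


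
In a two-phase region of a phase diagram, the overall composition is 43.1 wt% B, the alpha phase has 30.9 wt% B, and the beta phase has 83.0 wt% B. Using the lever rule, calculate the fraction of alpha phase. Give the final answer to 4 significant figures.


f_alpha = (C_beta - C0) / (C_beta - C_alpha)
f_alpha = (83.0 - 43.1) / (83.0 - 30.9)
f_alpha = 0.7658


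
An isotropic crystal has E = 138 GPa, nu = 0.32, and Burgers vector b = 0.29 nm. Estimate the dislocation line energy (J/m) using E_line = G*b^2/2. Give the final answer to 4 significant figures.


Step 1: G = E / (2*(1+nu))
G = 138 / (2*(1+0.32)) = 52.2727 GPa = 5.22727e+10 Pa
Step 2: E_line = G*b^2/2
b = 0.29 nm = 2.9e-10 m
E_line = 0.5 * 5.22727e+10 * (2.9e-10)^2 = 2.198e-09 J/m


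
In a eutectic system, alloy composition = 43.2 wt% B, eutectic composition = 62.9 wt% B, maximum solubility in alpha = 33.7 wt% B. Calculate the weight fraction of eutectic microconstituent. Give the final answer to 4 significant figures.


f_primary = (C_e - C0) / (C_e - C_alpha_max)
f_primary = (62.9 - 43.2) / (62.9 - 33.7)
f_primary = 0.674658
f_eutectic = 1 - 0.674658 = 0.3253


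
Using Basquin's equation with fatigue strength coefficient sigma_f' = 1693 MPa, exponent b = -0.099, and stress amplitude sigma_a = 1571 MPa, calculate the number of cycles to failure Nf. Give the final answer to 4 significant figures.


sigma_a = sigma_f' * (2*Nf)^b
2*Nf = (sigma_a / sigma_f')^(1/b)
2*Nf = (1571 / 1693)^(1/-0.099)
2*Nf = 2.12857
Nf = 1.064 cycles


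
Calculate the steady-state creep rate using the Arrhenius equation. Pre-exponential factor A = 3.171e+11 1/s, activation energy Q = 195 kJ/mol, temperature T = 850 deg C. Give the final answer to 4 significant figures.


rate = A * exp(-Q / (R*T))
T = 850 + 273.15 = 1123.15 K
rate = 3.171e+11 * exp(-195e3 / (8.314 * 1123.15))
rate = 270.4 1/s


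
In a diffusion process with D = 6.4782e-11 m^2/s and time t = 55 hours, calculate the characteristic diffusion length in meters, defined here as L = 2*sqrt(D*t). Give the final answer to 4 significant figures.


t = 55 hr = 198000 s
Diffusion length = 2*sqrt(D*t)
= 2*sqrt(6.4782e-11 * 198000)
= 7.163e-03 m


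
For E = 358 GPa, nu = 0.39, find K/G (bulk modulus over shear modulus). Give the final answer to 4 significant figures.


G = E / (2*(1+nu))
G = 358 / (2*(1+0.39)) = 128.777 GPa
K = E / (3*(1-2*nu))
K = 358 / (3*(1-2*0.39)) = 542.424 GPa
K/G = 542.424 / 128.777 = 4.212


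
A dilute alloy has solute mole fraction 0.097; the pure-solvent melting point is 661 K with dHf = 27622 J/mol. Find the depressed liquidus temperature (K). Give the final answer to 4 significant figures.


dT = R*Tm^2*x / dHf
dT = 8.314 * 661^2 * 0.097 / 27622
dT = 12.7564 K
T_new = 661 - 12.7564 = 648.2 K


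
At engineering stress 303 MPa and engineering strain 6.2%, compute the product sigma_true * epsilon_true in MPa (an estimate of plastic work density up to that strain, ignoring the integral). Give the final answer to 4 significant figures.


sigma_true = sigma_eng * (1 + epsilon_eng)
sigma_true = 303 * (1 + 0.062) = 321.786 MPa
epsilon_true = ln(1 + epsilon_eng)
epsilon_true = ln(1 + 0.062) = 0.0601539
sigma_true * epsilon_true = 321.786 * 0.0601539 = 19.36 MPa


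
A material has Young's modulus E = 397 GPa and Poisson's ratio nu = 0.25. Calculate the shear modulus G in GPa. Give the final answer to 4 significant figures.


G = E / (2*(1+nu))
G = 397 / (2*(1+0.25))
G = 158.8 GPa


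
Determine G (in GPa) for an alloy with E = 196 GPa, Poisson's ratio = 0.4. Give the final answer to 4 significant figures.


G = E / (2*(1+nu))
G = 196 / (2*(1+0.4))
G = 70 GPa


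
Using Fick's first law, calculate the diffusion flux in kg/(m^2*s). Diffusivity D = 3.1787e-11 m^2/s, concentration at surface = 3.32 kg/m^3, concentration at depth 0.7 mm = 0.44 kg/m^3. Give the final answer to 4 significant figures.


J = -D * (dC/dx) = D * (C1 - C2) / dx
J = 3.1787e-11 * (3.32 - 0.44) / 7e-04
J = 1.308e-07 kg/(m^2*s)


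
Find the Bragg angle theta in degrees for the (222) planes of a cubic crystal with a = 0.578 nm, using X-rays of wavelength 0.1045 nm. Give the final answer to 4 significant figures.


d = a / sqrt(h^2+k^2+l^2)
d = 0.578 / sqrt(12) = 0.166854 nm
lambda = 2*d*sin(theta)  =>  sin(theta) = lambda / (2*d)
sin(theta) = 0.1045 / (2 * 0.166854) = 0.313148
theta = 18.25 deg


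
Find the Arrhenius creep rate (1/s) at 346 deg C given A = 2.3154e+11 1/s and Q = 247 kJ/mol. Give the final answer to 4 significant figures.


rate = A * exp(-Q / (R*T))
T = 346 + 273.15 = 619.15 K
rate = 2.3154e+11 * exp(-247e3 / (8.314 * 619.15))
rate = 3.355e-10 1/s


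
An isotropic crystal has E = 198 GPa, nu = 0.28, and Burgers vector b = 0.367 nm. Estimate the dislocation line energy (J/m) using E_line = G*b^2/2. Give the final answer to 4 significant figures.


Step 1: G = E / (2*(1+nu))
G = 198 / (2*(1+0.28)) = 77.3438 GPa = 7.73438e+10 Pa
Step 2: E_line = G*b^2/2
b = 0.367 nm = 3.67e-10 m
E_line = 0.5 * 7.73438e+10 * (3.67e-10)^2 = 5.209e-09 J/m


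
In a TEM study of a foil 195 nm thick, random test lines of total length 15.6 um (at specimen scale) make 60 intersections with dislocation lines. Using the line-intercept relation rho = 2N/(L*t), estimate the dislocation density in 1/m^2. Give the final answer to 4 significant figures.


rho = 2N / (L * t)
L = 15.6 um = 1.56e-05 m, t = 195 nm = 1.95e-07 m
rho = 2 * 60 / (1.56e-05 * 1.95e-07)
rho = 3.945e+13 1/m^2


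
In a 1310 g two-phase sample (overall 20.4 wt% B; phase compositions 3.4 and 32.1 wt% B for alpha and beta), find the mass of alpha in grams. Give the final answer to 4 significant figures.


f_alpha = (C_beta - C0) / (C_beta - C_alpha)
f_alpha = (32.1 - 20.4) / (32.1 - 3.4) = 0.407666
m_alpha = f_alpha * m_total = 0.407666 * 1310 = 534 g


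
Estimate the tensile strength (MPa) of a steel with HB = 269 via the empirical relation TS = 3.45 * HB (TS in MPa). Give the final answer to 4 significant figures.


TS (MPa) = 3.45 * HB
TS = 3.45 * 269
TS = 928.1 MPa


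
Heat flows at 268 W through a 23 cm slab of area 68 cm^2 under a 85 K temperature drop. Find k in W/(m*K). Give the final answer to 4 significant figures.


k = Q*L / (A*dT)
L = 0.23 m, A = 6.8e-03 m^2
k = 268 * 0.23 / (6.8e-03 * 85)
k = 106.6 W/(m*K)


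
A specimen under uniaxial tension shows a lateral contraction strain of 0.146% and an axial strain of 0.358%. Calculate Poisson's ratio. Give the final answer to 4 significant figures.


nu = -epsilon_lat / epsilon_axial
Lateral strain is contraction (negative), so using magnitudes:
nu = 0.146 / 0.358
nu = 0.4078


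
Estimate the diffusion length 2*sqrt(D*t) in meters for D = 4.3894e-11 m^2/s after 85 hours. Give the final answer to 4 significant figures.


t = 85 hr = 306000 s
Diffusion length = 2*sqrt(D*t)
= 2*sqrt(4.3894e-11 * 306000)
= 7.33e-03 m


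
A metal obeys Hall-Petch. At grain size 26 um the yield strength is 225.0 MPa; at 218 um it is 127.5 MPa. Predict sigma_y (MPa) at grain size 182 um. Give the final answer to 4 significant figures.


sigma_y = sigma0 + k / sqrt(d)
1/sqrt(d1) = 1/sqrt(2.6e-05) = 196.116;  1/sqrt(d2) = 67.7285
k = (sigma1 - sigma2) / (1/sqrt(d1) - 1/sqrt(d2)) = (225.0 - 127.5) / (196.116 - 67.7285) = 0.759419 MPa*m^0.5
sigma0 = sigma1 - k/sqrt(d1) = 225.0 - 0.759419*196.116 = 76.0656 MPa
sigma_y(d3) = 76.0656 + 0.759419 / sqrt(1.82e-04) = 132.4 MPa


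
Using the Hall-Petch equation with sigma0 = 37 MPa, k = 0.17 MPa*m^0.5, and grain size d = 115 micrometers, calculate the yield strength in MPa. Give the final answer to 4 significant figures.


sigma_y = sigma0 + k / sqrt(d)
d = 115 um = 1.15e-04 m
sigma_y = 37 + 0.17 / sqrt(1.15e-04)
sigma_y = 52.85 MPa


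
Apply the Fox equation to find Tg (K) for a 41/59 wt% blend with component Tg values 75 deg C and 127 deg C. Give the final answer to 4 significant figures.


1/Tg = w1/Tg1 + w2/Tg2 (in Kelvin)
Tg1 = 348.15 K, Tg2 = 400.15 K
1/Tg = 0.41/348.15 + 0.59/400.15
Tg = 377.1 K


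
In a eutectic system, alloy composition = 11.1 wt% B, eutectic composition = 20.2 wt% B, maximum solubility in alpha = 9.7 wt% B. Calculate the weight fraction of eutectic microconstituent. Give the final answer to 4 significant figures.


f_primary = (C_e - C0) / (C_e - C_alpha_max)
f_primary = (20.2 - 11.1) / (20.2 - 9.7)
f_primary = 0.866667
f_eutectic = 1 - 0.866667 = 0.1333


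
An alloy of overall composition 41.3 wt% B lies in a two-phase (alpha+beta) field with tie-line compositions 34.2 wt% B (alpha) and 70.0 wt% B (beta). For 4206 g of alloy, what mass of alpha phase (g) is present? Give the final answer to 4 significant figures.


f_alpha = (C_beta - C0) / (C_beta - C_alpha)
f_alpha = (70.0 - 41.3) / (70.0 - 34.2) = 0.801676
m_alpha = f_alpha * m_total = 0.801676 * 4206 = 3372 g


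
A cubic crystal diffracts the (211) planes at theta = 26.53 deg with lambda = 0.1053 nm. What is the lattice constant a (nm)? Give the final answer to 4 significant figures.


d = lambda / (2*sin(theta))
d = 0.1053 / (2*sin(26.53 deg))
d = 0.117873 nm
a = d * sqrt(h^2+k^2+l^2) = 0.117873 * sqrt(6)
a = 0.2887 nm


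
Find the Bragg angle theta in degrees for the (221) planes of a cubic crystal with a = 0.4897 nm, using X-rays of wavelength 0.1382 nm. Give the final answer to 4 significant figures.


d = a / sqrt(h^2+k^2+l^2)
d = 0.4897 / sqrt(9) = 0.163233 nm
lambda = 2*d*sin(theta)  =>  sin(theta) = lambda / (2*d)
sin(theta) = 0.1382 / (2 * 0.163233) = 0.42332
theta = 25.04 deg


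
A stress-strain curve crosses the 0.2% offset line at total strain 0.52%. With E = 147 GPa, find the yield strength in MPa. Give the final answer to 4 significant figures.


Offset strain = 0.002
Elastic strain at yield = total_strain - offset = 5.2e-03 - 0.002 = 3.2e-03
sigma_y = E * elastic_strain = 147000 * 3.2e-03
sigma_y = 470.4 MPa


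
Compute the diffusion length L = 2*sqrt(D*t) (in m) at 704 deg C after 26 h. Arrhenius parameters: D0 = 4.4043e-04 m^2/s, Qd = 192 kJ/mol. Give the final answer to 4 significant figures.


Step 1: D = D0 * exp(-Qd/(R*T))
T = 977.15 K
D = 4.4043e-04 * exp(-192e3 / (8.314 * 977.15)) = 2.39846e-14 m^2/s
Step 2: L = 2*sqrt(D*t)
t = 26 h = 93600 s
L = 2*sqrt(2.39846e-14 * 93600) = 9.476e-05 m


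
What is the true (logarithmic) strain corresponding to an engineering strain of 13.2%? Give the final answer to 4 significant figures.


epsilon_true = ln(1 + epsilon_eng)
epsilon_true = ln(1 + 0.132)
epsilon_true = 0.124


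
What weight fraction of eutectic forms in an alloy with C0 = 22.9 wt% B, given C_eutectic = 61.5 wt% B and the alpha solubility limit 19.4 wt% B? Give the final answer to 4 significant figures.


f_primary = (C_e - C0) / (C_e - C_alpha_max)
f_primary = (61.5 - 22.9) / (61.5 - 19.4)
f_primary = 0.916865
f_eutectic = 1 - 0.916865 = 0.08314


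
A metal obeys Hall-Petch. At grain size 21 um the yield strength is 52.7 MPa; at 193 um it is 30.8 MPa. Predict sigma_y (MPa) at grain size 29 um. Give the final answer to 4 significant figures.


sigma_y = sigma0 + k / sqrt(d)
1/sqrt(d1) = 1/sqrt(2.1e-05) = 218.218;  1/sqrt(d2) = 71.9816
k = (sigma1 - sigma2) / (1/sqrt(d1) - 1/sqrt(d2)) = (52.7 - 30.8) / (218.218 - 71.9816) = 0.149758 MPa*m^0.5
sigma0 = sigma1 - k/sqrt(d1) = 52.7 - 0.149758*218.218 = 20.0202 MPa
sigma_y(d3) = 20.0202 + 0.149758 / sqrt(2.9e-05) = 47.83 MPa


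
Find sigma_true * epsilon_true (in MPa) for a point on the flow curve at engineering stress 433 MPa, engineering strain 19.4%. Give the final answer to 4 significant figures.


sigma_true = sigma_eng * (1 + epsilon_eng)
sigma_true = 433 * (1 + 0.194) = 517.002 MPa
epsilon_true = ln(1 + epsilon_eng)
epsilon_true = ln(1 + 0.194) = 0.177309
sigma_true * epsilon_true = 517.002 * 0.177309 = 91.67 MPa


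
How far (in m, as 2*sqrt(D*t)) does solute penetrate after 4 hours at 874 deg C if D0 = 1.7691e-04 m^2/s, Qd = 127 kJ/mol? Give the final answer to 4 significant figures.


Step 1: D = D0 * exp(-Qd/(R*T))
T = 1147.15 K
D = 1.7691e-04 * exp(-127e3 / (8.314 * 1147.15)) = 2.91535e-10 m^2/s
Step 2: L = 2*sqrt(D*t)
t = 4 h = 14400 s
L = 2*sqrt(2.91535e-10 * 14400) = 4.098e-03 m


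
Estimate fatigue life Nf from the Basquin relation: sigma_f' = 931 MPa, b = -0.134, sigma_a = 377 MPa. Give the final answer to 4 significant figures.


sigma_a = sigma_f' * (2*Nf)^b
2*Nf = (sigma_a / sigma_f')^(1/b)
2*Nf = (377 / 931)^(1/-0.134)
2*Nf = 850.967
Nf = 425.5 cycles


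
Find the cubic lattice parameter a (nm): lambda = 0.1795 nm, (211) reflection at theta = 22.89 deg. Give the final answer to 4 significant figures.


d = lambda / (2*sin(theta))
d = 0.1795 / (2*sin(22.89 deg))
d = 0.230742 nm
a = d * sqrt(h^2+k^2+l^2) = 0.230742 * sqrt(6)
a = 0.5652 nm


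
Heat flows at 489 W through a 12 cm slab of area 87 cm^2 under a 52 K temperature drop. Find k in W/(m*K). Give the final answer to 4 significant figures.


k = Q*L / (A*dT)
L = 0.12 m, A = 8.7e-03 m^2
k = 489 * 0.12 / (8.7e-03 * 52)
k = 129.7 W/(m*K)


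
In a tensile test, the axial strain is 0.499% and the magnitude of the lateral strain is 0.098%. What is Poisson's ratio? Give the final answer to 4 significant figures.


nu = -epsilon_lat / epsilon_axial
Lateral strain is contraction (negative), so using magnitudes:
nu = 0.098 / 0.499
nu = 0.1964


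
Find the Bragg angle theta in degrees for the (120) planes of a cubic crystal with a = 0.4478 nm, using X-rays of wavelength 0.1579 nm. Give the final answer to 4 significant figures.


d = a / sqrt(h^2+k^2+l^2)
d = 0.4478 / sqrt(5) = 0.200262 nm
lambda = 2*d*sin(theta)  =>  sin(theta) = lambda / (2*d)
sin(theta) = 0.1579 / (2 * 0.200262) = 0.394233
theta = 23.22 deg


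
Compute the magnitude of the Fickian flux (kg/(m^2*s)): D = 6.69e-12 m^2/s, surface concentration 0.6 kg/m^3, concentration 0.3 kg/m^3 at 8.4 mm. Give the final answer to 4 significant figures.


J = -D * (dC/dx) = D * (C1 - C2) / dx
J = 6.69e-12 * (0.6 - 0.3) / 8.4e-03
J = 2.389e-10 kg/(m^2*s)


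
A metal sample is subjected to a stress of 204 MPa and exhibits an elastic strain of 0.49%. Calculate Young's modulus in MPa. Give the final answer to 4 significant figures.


E = sigma / epsilon
epsilon = 0.49% = 4.9e-03
E = 204 / 4.9e-03
E = 41630 MPa


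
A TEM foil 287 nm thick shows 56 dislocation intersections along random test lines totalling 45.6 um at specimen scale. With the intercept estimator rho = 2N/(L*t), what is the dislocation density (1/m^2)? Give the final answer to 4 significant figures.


rho = 2N / (L * t)
L = 45.6 um = 4.56e-05 m, t = 287 nm = 2.87e-07 m
rho = 2 * 56 / (4.56e-05 * 2.87e-07)
rho = 8.558e+12 1/m^2


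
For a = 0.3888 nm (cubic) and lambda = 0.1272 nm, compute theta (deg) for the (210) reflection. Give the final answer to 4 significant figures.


d = a / sqrt(h^2+k^2+l^2)
d = 0.3888 / sqrt(5) = 0.173877 nm
lambda = 2*d*sin(theta)  =>  sin(theta) = lambda / (2*d)
sin(theta) = 0.1272 / (2 * 0.173877) = 0.365777
theta = 21.46 deg


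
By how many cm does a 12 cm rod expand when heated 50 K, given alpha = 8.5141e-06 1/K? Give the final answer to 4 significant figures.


dL = L0 * alpha * dT
dL = 12 * 8.5141e-06 * 50
dL = 5.108e-03 cm


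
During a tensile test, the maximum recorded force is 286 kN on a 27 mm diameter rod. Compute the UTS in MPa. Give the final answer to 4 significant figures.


A0 = pi*(d/2)^2 = pi*(27/2)^2 = 572.555 mm^2
UTS = F_max / A0 = 286*1000 / 572.555
UTS = 499.5 MPa


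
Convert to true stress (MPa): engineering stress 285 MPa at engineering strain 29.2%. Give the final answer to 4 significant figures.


sigma_true = sigma_eng * (1 + epsilon_eng)
sigma_true = 285 * (1 + 0.292)
sigma_true = 368.2 MPa


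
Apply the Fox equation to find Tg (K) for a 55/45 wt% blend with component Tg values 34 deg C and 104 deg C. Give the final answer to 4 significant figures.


1/Tg = w1/Tg1 + w2/Tg2 (in Kelvin)
Tg1 = 307.15 K, Tg2 = 377.15 K
1/Tg = 0.55/307.15 + 0.45/377.15
Tg = 335.1 K


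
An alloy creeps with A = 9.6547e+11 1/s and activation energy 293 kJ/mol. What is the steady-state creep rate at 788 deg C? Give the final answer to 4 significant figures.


rate = A * exp(-Q / (R*T))
T = 788 + 273.15 = 1061.15 K
rate = 9.6547e+11 * exp(-293e3 / (8.314 * 1061.15))
rate = 3.643e-03 1/s


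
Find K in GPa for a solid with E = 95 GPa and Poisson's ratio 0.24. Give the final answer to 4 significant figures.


K = E / (3*(1-2*nu))
K = 95 / (3*(1-2*0.24))
K = 60.9 GPa


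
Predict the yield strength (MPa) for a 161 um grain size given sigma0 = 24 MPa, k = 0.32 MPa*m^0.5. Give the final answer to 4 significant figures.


sigma_y = sigma0 + k / sqrt(d)
d = 161 um = 1.61e-04 m
sigma_y = 24 + 0.32 / sqrt(1.61e-04)
sigma_y = 49.22 MPa


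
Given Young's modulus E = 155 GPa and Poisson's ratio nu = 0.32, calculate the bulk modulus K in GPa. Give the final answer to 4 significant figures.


K = E / (3*(1-2*nu))
K = 155 / (3*(1-2*0.32))
K = 143.5 GPa


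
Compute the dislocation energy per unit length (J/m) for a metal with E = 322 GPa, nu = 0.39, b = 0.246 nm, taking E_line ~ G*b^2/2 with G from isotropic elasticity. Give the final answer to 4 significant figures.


Step 1: G = E / (2*(1+nu))
G = 322 / (2*(1+0.39)) = 115.827 GPa = 1.15827e+11 Pa
Step 2: E_line = G*b^2/2
b = 0.246 nm = 2.46e-10 m
E_line = 0.5 * 1.15827e+11 * (2.46e-10)^2 = 3.505e-09 J/m


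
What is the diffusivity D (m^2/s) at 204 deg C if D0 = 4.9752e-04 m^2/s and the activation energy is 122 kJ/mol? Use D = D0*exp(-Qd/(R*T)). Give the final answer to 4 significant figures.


D = D0 * exp(-Qd / (R*T))
T = 477.15 K
D = 4.9752e-04 * exp(-122e3 / (8.314 * 477.15))
D = 2.191e-17 m^2/s


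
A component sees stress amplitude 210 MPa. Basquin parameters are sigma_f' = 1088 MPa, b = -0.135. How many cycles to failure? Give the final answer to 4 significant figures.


sigma_a = sigma_f' * (2*Nf)^b
2*Nf = (sigma_a / sigma_f')^(1/b)
2*Nf = (210 / 1088)^(1/-0.135)
2*Nf = 195850
Nf = 97920 cycles


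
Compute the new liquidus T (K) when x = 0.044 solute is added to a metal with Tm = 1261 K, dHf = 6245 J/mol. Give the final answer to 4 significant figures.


dT = R*Tm^2*x / dHf
dT = 8.314 * 1261^2 * 0.044 / 6245
dT = 93.1452 K
T_new = 1261 - 93.1452 = 1168 K


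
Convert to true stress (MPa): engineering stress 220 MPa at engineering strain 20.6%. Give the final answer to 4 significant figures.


sigma_true = sigma_eng * (1 + epsilon_eng)
sigma_true = 220 * (1 + 0.206)
sigma_true = 265.3 MPa


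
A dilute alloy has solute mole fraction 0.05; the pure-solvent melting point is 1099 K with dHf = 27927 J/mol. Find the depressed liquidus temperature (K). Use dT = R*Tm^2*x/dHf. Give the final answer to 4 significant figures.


dT = R*Tm^2*x / dHf
dT = 8.314 * 1099^2 * 0.05 / 27927
dT = 17.9784 K
T_new = 1099 - 17.9784 = 1081 K


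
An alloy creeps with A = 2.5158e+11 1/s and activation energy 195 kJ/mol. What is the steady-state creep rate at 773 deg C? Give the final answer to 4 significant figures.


rate = A * exp(-Q / (R*T))
T = 773 + 273.15 = 1046.15 K
rate = 2.5158e+11 * exp(-195e3 / (8.314 * 1046.15))
rate = 46.12 1/s


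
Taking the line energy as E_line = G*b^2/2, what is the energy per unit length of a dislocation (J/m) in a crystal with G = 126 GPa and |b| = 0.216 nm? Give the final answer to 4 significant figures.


E = G*b^2/2
b = 0.216 nm = 2.16e-10 m
G = 126 GPa = 1.26e+11 Pa
E = 0.5 * 1.26e+11 * (2.16e-10)^2
E = 2.939e-09 J/m


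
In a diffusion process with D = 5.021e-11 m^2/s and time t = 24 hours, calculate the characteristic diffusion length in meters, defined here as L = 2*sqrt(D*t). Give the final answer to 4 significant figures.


t = 24 hr = 86400 s
Diffusion length = 2*sqrt(D*t)
= 2*sqrt(5.021e-11 * 86400)
= 4.166e-03 m


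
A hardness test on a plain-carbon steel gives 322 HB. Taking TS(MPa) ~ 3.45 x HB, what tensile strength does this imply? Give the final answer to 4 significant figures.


TS (MPa) = 3.45 * HB
TS = 3.45 * 322
TS = 1111 MPa


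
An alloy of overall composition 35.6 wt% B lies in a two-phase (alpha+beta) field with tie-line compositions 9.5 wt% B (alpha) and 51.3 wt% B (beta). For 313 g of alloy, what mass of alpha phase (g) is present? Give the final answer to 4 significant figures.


f_alpha = (C_beta - C0) / (C_beta - C_alpha)
f_alpha = (51.3 - 35.6) / (51.3 - 9.5) = 0.375598
m_alpha = f_alpha * m_total = 0.375598 * 313 = 117.6 g


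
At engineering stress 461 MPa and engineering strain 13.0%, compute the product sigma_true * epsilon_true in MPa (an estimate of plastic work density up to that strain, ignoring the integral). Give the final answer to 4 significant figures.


sigma_true = sigma_eng * (1 + epsilon_eng)
sigma_true = 461 * (1 + 0.13) = 520.93 MPa
epsilon_true = ln(1 + epsilon_eng)
epsilon_true = ln(1 + 0.13) = 0.122218
sigma_true * epsilon_true = 520.93 * 0.122218 = 63.67 MPa
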